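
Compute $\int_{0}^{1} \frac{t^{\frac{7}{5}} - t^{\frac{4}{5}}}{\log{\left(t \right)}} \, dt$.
$- \log{\left(\frac{3}{4} \right)}$

Introduce a parameter $a$ in the exponent: let $I(a) = \int_{0}^{1} \frac{t^{\frac{7}{5}} - t^{a}}{\log{\left(t \right)}} \, dt$.

Since $\dfrac{\partial}{\partial a}\,t^{a} = t^{a} \ln t$, the $\ln t$ in the denominator cancels and
$$\frac{dI}{da} = \int_{0}^{1} -1 t^{a} \, dt = -1 \left[\frac{t^{a+1}}{a+1}\right]_0^1 = - \frac{1}{a + 1}.$$

Integrating with respect to $a$ gives $I(a) = - \log{\left(\frac{5 a}{12} + \frac{5}{12} \right)} + C$.

At $a = \frac{7}{5}$ the integrand is identically $0$, so $I(\frac{7}{5}) = 0$. The closed form gives $0$, hence $C = 0$.

Setting $a = \frac{4}{5}$:
$$I = - \log{\left(\frac{3}{4} \right)}.$$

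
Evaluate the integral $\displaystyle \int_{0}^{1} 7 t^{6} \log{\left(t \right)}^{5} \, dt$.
$- \frac{120}{16807}$

Consider the simpler parametrised integral
$$J(a) = \int_{0}^{1} 7 t^{a} \, dt = \frac{7}{a + 1}.$$

Differentiating under the integral sign brings down a factor of $\ln t$:
$$\frac{dJ}{da} = \int_{0}^{1} 7 t^{a} \log{\left(t \right)} \, dt = - \frac{7}{\left(a + 1\right)^{2}}.$$

Repeating $5$ times in total — each differentiation brings down another $\ln t$ — gives
$$\frac{d^{5}J}{da^{5}} = \int_{0}^{1} 7 t^{a} \log{\left(t \right)}^{5} \, dt = - \frac{840}{\left(a + 1\right)^{6}},$$
and the integrand here is exactly the target integrand, so $I = - \frac{840}{\left(a + 1\right)^{6}}$.

Setting $a = 6$:
$$I = - \frac{120}{16807}.$$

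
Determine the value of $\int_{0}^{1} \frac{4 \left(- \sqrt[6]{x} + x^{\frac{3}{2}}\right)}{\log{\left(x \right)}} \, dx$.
$- \log{\left(\frac{2401}{50625} \right)}$

Consider the one-parameter family: let $I(a) = \int_{0}^{1} \frac{4 \left(x^{\frac{3}{2}} - x^{a}\right)}{\log{\left(x \right)}} \, dx$.

Since $\dfrac{\partial}{\partial a}\,x^{a} = x^{a} \ln x$, the $\ln x$ in the denominator cancels and
$$\frac{dI}{da} = \int_{0}^{1} -4 x^{a} \, dx = -4 \left[\frac{x^{a+1}}{a+1}\right]_0^1 = - \frac{4}{a + 1}.$$

Integrating with respect to $a$ gives $I(a) = - \log{\left(\frac{16 \left(a + 1\right)^{4}}{625} \right)} + C$.

At $a = \frac{3}{2}$ the integrand is identically $0$, so $I(\frac{3}{2}) = 0$. The closed form gives $0$, hence $C = 0$.

Setting $a = \frac{1}{6}$:
$$I = - \log{\left(\frac{2401}{50625} \right)}.$$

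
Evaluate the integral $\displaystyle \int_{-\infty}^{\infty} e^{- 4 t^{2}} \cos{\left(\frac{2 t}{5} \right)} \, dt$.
$\frac{\sqrt{\pi}}{2 e^{\frac{1}{100}}}$

Treat the cosine frequency as a parameter and define $I(b) = \int_{-\infty}^{\infty} e^{- 4 t^{2}} \cos{\left(b t \right)} \, dt$.

Differentiating under the integral sign,
$$I'(b) = \int_{-\infty}^{\infty} - t e^{- 4 t^{2}} \sin{\left(b t \right)} \, dt.$$

Integrate $\int_{-\infty}^{\infty} t \sin(b t)\, e^{- 4 t^{2}}\, dt$ by parts with $u = \sin(b t)$ and $dv = t\, e^{- 4 t^{2}}\, dt$, giving $v = - \frac{e^{- 4 t^{2}}}{8}$. The boundary term vanishes and
$$\int_{-\infty}^{\infty} t \sin(b t)\, e^{- 4 t^{2}}\, dt = \frac{b}{8} \int_{-\infty}^{\infty} \cos(b t)\, e^{- 4 t^{2}}\, dt,$$
so $I'(b) = - \frac{b}{8}\, I(b)$.

This is a separable first-order ODE; solving with the initial condition $I(0) = \int_{-\infty}^{\infty} e^{- 4 t^{2}}\,dt = \frac{\sqrt{\pi}}{2}$ gives
$$I(b) = \frac{\sqrt{\pi} e^{- \frac{b^{2}}{16}}}{2}.$$

Setting $b = \frac{2}{5}$:
$$I = \frac{\sqrt{\pi}}{2 e^{\frac{1}{100}}}.$$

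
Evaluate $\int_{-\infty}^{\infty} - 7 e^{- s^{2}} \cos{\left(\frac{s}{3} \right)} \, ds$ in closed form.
$- \frac{7 \sqrt{\pi}}{e^{\frac{1}{36}}}$

Let $b$ denote the cosine frequency and define $I(b) = \int_{-\infty}^{\infty} - 7 e^{- s^{2}} \cos{\left(b s \right)} \, ds$.

Differentiating under the integral sign,
$$I'(b) = \int_{-\infty}^{\infty} 7 s e^{- s^{2}} \sin{\left(b s \right)} \, ds.$$

Integrate $\int_{-\infty}^{\infty} s \sin(b s)\, e^{- s^{2}}\, ds$ by parts with $u = \sin(b s)$ and $dv = s\, e^{- s^{2}}\, ds$, giving $v = - \frac{e^{- s^{2}}}{2}$. The boundary term vanishes and
$$\int_{-\infty}^{\infty} s \sin(b s)\, e^{- s^{2}}\, ds = \frac{b}{2} \int_{-\infty}^{\infty} \cos(b s)\, e^{- s^{2}}\, ds,$$
so $I'(b) = - \frac{b}{2}\, I(b)$.

This is a separable first-order ODE; solving with the initial condition $I(0) = \int_{-\infty}^{\infty} - 7 e^{- s^{2}}\,ds = - 7 \sqrt{\pi}$ gives
$$I(b) = - 7 \sqrt{\pi} e^{- \frac{b^{2}}{4}}.$$

Setting $b = \frac{1}{3}$:
$$I = - \frac{7 \sqrt{\pi}}{e^{\frac{1}{36}}}.$$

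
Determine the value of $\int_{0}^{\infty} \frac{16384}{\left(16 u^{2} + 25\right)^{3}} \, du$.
$\frac{768 \pi}{3125}$

Start from the standard arctangent integral
$$J(a) = \int_{0}^{\infty} \frac{4}{a^{2} + u^{2}} \, du = \frac{2 \pi}{a}.$$

Differentiating under the integral sign with respect to $a$,
$$\frac{dJ}{da} = \int_{0}^{\infty} - \frac{8 a}{\left(a^{2} + u^{2}\right)^{2}} \, du = - \frac{2 \pi}{a^{2}},$$
so $\int_{0}^{\infty} \frac{4}{\left(a^{2} + u^{2}\right)^{2}} \, du = \frac{\pi}{a^{3}}$.

Repeating — each differentiation of $1/(u^2+a^2)^j$ produces $-2ja/(u^2+a^2)^{j+1}$ — and dividing through by $-2ja$ at each step yields, after $2$ differentiations in total,
$$\int_{0}^{\infty} \frac{4}{\left(a^{2} + u^{2}\right)^{3}} \, du = \frac{3 \pi}{4 a^{5}}.$$

Setting $a = \frac{5}{4}$:
$$I = \frac{768 \pi}{3125}.$$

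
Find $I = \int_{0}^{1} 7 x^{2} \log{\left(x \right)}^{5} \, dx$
$- \frac{280}{243}$

Begin with the known integral
$$J(a) = \int_{0}^{1} 7 x^{a} \, dx = \frac{7}{a + 1}.$$

Differentiating under the integral sign brings down a factor of $\ln x$:
$$\frac{dJ}{da} = \int_{0}^{1} 7 x^{a} \log{\left(x \right)} \, dx = - \frac{7}{\left(a + 1\right)^{2}}.$$

Repeating $5$ times in total — each differentiation brings down another $\ln x$ — gives
$$\frac{d^{5}J}{da^{5}} = \int_{0}^{1} 7 x^{a} \log{\left(x \right)}^{5} \, dx = - \frac{840}{\left(a + 1\right)^{6}},$$
and the integrand here is exactly the target integrand, so $I = - \frac{840}{\left(a + 1\right)^{6}}$.

Setting $a = 2$:
$$I = - \frac{280}{243}.$$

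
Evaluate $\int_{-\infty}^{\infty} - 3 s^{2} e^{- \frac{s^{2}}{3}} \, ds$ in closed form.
$- \frac{9 \sqrt{3} \sqrt{\pi}}{2}$

Begin with the known integral
$$J(a) = \int_{-\infty}^{\infty} - 3 e^{- a s^{2}} \, ds = - \frac{3 \sqrt{\pi}}{\sqrt{a}}.$$

Differentiating under the integral sign brings down a factor of $(-s^2)$:
$$\frac{dJ}{da} = \int_{-\infty}^{\infty} 3 s^{2} e^{- a s^{2}} \, ds = \frac{3 \sqrt{\pi}}{2 a^{\frac{3}{2}}}.$$

The integral on the left is $-I$, so $I = - \frac{3 \sqrt{\pi}}{2 a^{\frac{3}{2}}}$.

Setting $a = \frac{1}{3}$:
$$I = - \frac{9 \sqrt{3} \sqrt{\pi}}{2}.$$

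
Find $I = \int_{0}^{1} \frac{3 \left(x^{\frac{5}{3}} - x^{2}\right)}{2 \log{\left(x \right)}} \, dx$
$- 3 \log{\left(3 \right)} + \frac{9 \log{\left(2 \right)}}{2}$

Consider the one-parameter family: let $I(a) = \int_{0}^{1} \frac{3 \left(x^{\frac{5}{3}} - x^{a}\right)}{2 \log{\left(x \right)}} \, dx$.

Since $\dfrac{\partial}{\partial a}\,x^{a} = x^{a} \ln x$, the $\ln x$ in the denominator cancels and
$$\frac{dI}{da} = \int_{0}^{1} - \frac{3}{2} x^{a} \, dx = - \frac{3}{2} \left[\frac{x^{a+1}}{a+1}\right]_0^1 = - \frac{3}{2 a + 2}.$$

Integrating with respect to $a$ gives $I(a) = - \log{\left(\frac{3 \sqrt{6} \left(a + 1\right)^{\frac{3}{2}}}{32} \right)} + C$.

At $a = \frac{5}{3}$ the integrand is identically $0$, so $I(\frac{5}{3}) = 0$. The closed form gives $0$, hence $C = 0$.

Setting $a = 2$:
$$I = - 3 \log{\left(3 \right)} + \frac{9 \log{\left(2 \right)}}{2}.$$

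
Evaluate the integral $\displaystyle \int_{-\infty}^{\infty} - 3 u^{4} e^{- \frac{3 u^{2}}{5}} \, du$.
$- \frac{25 \sqrt{15} \sqrt{\pi}}{12}$

Start from the elementary integral
$$J(a) = \int_{-\infty}^{\infty} - 3 e^{- a u^{2}} \, du = - \frac{3 \sqrt{\pi}}{\sqrt{a}}.$$

Differentiating under the integral sign brings down a factor of $(-u^2)$:
$$\frac{dJ}{da} = \int_{-\infty}^{\infty} 3 u^{2} e^{- a u^{2}} \, du = \frac{3 \sqrt{\pi}}{2 a^{\frac{3}{2}}}.$$

Repeating twice in total — each differentiation brings down another $(-u^2)$ — gives
$$\frac{d^{2}J}{da^{2}} = \int_{-\infty}^{\infty} - 3 u^{4} e^{- a u^{2}} \, du = - \frac{9 \sqrt{\pi}}{4 a^{\frac{5}{2}}},$$
and the integrand here is exactly the target integrand, so $I = - \frac{9 \sqrt{\pi}}{4 a^{\frac{5}{2}}}$.

Setting $a = \frac{3}{5}$:
$$I = - \frac{25 \sqrt{15} \sqrt{\pi}}{12}.$$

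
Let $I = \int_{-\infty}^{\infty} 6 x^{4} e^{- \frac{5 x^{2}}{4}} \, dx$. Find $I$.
$\frac{144 \sqrt{5} \sqrt{\pi}}{125}$

Consider the simpler parametrised integral
$$J(a) = \int_{-\infty}^{\infty} 6 e^{- a x^{2}} \, dx = \frac{6 \sqrt{\pi}}{\sqrt{a}}.$$

Differentiating under the integral sign brings down a factor of $(-x^2)$:
$$\frac{dJ}{da} = \int_{-\infty}^{\infty} - 6 x^{2} e^{- a x^{2}} \, dx = - \frac{3 \sqrt{\pi}}{a^{\frac{3}{2}}}.$$

Repeating twice in total — each differentiation brings down another $(-x^2)$ — gives
$$\frac{d^{2}J}{da^{2}} = \int_{-\infty}^{\infty} 6 x^{4} e^{- a x^{2}} \, dx = \frac{9 \sqrt{\pi}}{2 a^{\frac{5}{2}}},$$
and the integrand here is exactly the target integrand, so $I = \frac{9 \sqrt{\pi}}{2 a^{\frac{5}{2}}}$.

Setting $a = \frac{5}{4}$:
$$I = \frac{144 \sqrt{5} \sqrt{\pi}}{125}.$$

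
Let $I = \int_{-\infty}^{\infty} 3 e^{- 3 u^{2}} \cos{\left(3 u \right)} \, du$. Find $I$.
$\frac{\sqrt{3} \sqrt{\pi}}{e^{\frac{3}{4}}}$

Let $b$ denote the cosine frequency and define $I(b) = \int_{-\infty}^{\infty} 3 e^{- 3 u^{2}} \cos{\left(b u \right)} \, du$.

Differentiating under the integral sign,
$$I'(b) = \int_{-\infty}^{\infty} - 3 u e^{- 3 u^{2}} \sin{\left(b u \right)} \, du.$$

Integrate $\int_{-\infty}^{\infty} u \sin(b u)\, e^{- 3 u^{2}}\, du$ by parts with $w = \sin(b u)$ and $dv = u\, e^{- 3 u^{2}}\, du$, giving $v = - \frac{e^{- 3 u^{2}}}{6}$. The boundary term vanishes and
$$\int_{-\infty}^{\infty} u \sin(b u)\, e^{- 3 u^{2}}\, du = \frac{b}{6} \int_{-\infty}^{\infty} \cos(b u)\, e^{- 3 u^{2}}\, du,$$
so $I'(b) = - \frac{b}{6}\, I(b)$.

This is a separable first-order ODE; solving with the initial condition $I(0) = \int_{-\infty}^{\infty} 3 e^{- 3 u^{2}}\,du = \sqrt{3} \sqrt{\pi}$ gives
$$I(b) = \sqrt{3} \sqrt{\pi} e^{- \frac{b^{2}}{12}}.$$

Setting $b = 3$:
$$I = \frac{\sqrt{3} \sqrt{\pi}}{e^{\frac{3}{4}}}.$$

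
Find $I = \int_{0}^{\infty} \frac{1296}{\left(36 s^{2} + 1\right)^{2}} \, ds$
$54 \pi$

Recall the elementary integral
$$J(a) = \int_{0}^{\infty} \frac{1}{a^{2} + s^{2}} \, ds = \frac{\pi}{2 a}.$$

Differentiating under the integral sign with respect to $a$,
$$\frac{dJ}{da} = \int_{0}^{\infty} - \frac{2 a}{\left(a^{2} + s^{2}\right)^{2}} \, ds = - \frac{\pi}{2 a^{2}},$$
so $\int_{0}^{\infty} \frac{1}{\left(a^{2} + s^{2}\right)^{2}} \, ds = \frac{\pi}{4 a^{3}}$.

Setting $a = \frac{1}{6}$:
$$I = 54 \pi.$$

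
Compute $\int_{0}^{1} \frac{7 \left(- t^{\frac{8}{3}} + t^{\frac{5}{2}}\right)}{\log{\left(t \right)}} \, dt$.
$\log{\left(\frac{1801088541}{2494357888} \right)}$

Replace the exponent $\frac{5}{2}$ by a parameter $a$: let $I(a) = \int_{0}^{1} \frac{7 \left(- t^{\frac{8}{3}} + t^{a}\right)}{\log{\left(t \right)}} \, dt$.

Since $\dfrac{\partial}{\partial a}\,t^{a} = t^{a} \ln t$, the $\ln t$ in the denominator cancels and
$$\frac{dI}{da} = \int_{0}^{1} 7 t^{a} \, dt = 7 \left[\frac{t^{a+1}}{a+1}\right]_0^1 = \frac{7}{a + 1}.$$

Integrating with respect to $a$ gives $I(a) = \log{\left(\frac{2187 \left(a + 1\right)^{7}}{19487171} \right)} + C$.

At $a = \frac{8}{3}$ the integrand is identically $0$, so $I(\frac{8}{3}) = 0$. The closed form gives $0$, hence $C = 0$.

Setting $a = \frac{5}{2}$:
$$I = \log{\left(\frac{1801088541}{2494357888} \right)}.$$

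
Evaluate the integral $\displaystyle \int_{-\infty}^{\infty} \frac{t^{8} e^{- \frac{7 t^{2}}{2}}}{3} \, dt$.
$\frac{5 \sqrt{14} \sqrt{\pi}}{2401}$

Begin with the known integral
$$J(a) = \int_{-\infty}^{\infty} \frac{e^{- a t^{2}}}{3} \, dt = \frac{\sqrt{\pi}}{3 \sqrt{a}}.$$

Differentiating under the integral sign brings down a factor of $(-t^2)$:
$$\frac{dJ}{da} = \int_{-\infty}^{\infty} - \frac{t^{2} e^{- a t^{2}}}{3} \, dt = - \frac{\sqrt{\pi}}{6 a^{\frac{3}{2}}}.$$

Repeating $4$ times in total — each differentiation brings down another $(-t^2)$ — gives
$$\frac{d^{4}J}{da^{4}} = \int_{-\infty}^{\infty} \frac{t^{8} e^{- a t^{2}}}{3} \, dt = \frac{35 \sqrt{\pi}}{16 a^{\frac{9}{2}}},$$
and the integrand here is exactly the target integrand, so $I = \frac{35 \sqrt{\pi}}{16 a^{\frac{9}{2}}}$.

Setting $a = \frac{7}{2}$:
$$I = \frac{5 \sqrt{14} \sqrt{\pi}}{2401}.$$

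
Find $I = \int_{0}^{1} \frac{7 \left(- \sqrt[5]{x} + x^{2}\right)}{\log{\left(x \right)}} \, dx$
$\log{\left(\frac{78125}{128} \right)}$

Introduce a parameter $a$ in the exponent: let $I(a) = \int_{0}^{1} \frac{7 \left(x^{2} - x^{a}\right)}{\log{\left(x \right)}} \, dx$.

Since $\dfrac{\partial}{\partial a}\,x^{a} = x^{a} \ln x$, the $\ln x$ in the denominator cancels and
$$\frac{dI}{da} = \int_{0}^{1} -7 x^{a} \, dx = -7 \left[\frac{x^{a+1}}{a+1}\right]_0^1 = - \frac{7}{a + 1}.$$

Integrating with respect to $a$ gives $I(a) = \log{\left(\frac{2187}{\left(a + 1\right)^{7}} \right)} + C$.

At $a = 2$ the integrand is identically $0$, so $I(2) = 0$. The closed form gives $0$, hence $C = 0$.

Setting $a = \frac{1}{5}$:
$$I = \log{\left(\frac{78125}{128} \right)}.$$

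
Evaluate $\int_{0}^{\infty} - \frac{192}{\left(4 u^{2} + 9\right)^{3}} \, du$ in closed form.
$- \frac{2 \pi}{27}$

Recall the elementary integral
$$J(a) = \int_{0}^{\infty} - \frac{3}{a^{2} + u^{2}} \, du = - \frac{3 \pi}{2 a}.$$

Differentiating under the integral sign with respect to $a$,
$$\frac{dJ}{da} = \int_{0}^{\infty} \frac{6 a}{\left(a^{2} + u^{2}\right)^{2}} \, du = \frac{3 \pi}{2 a^{2}},$$
so $\int_{0}^{\infty} - \frac{3}{\left(a^{2} + u^{2}\right)^{2}} \, du = - \frac{3 \pi}{4 a^{3}}$.

Repeating — each differentiation of $1/(u^2+a^2)^j$ produces $-2ja/(u^2+a^2)^{j+1}$ — and dividing through by $-2ja$ at each step yields, after $2$ differentiations in total,
$$\int_{0}^{\infty} - \frac{3}{\left(a^{2} + u^{2}\right)^{3}} \, du = - \frac{9 \pi}{16 a^{5}}.$$

Setting $a = \frac{3}{2}$:
$$I = - \frac{2 \pi}{27}.$$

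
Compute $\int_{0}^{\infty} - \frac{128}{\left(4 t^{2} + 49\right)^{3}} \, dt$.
$- \frac{12 \pi}{16807}$

Begin with the known result
$$J(a) = \int_{0}^{\infty} - \frac{2}{a^{2} + t^{2}} \, dt = - \frac{\pi}{a}.$$

Differentiating under the integral sign with respect to $a$,
$$\frac{dJ}{da} = \int_{0}^{\infty} \frac{4 a}{\left(a^{2} + t^{2}\right)^{2}} \, dt = \frac{\pi}{a^{2}},$$
so $\int_{0}^{\infty} - \frac{2}{\left(a^{2} + t^{2}\right)^{2}} \, dt = - \frac{\pi}{2 a^{3}}$.

Repeating — each differentiation of $1/(t^2+a^2)^j$ produces $-2ja/(t^2+a^2)^{j+1}$ — and dividing through by $-2ja$ at each step yields, after $2$ differentiations in total,
$$\int_{0}^{\infty} - \frac{2}{\left(a^{2} + t^{2}\right)^{3}} \, dt = - \frac{3 \pi}{8 a^{5}}.$$

Setting $a = \frac{7}{2}$:
$$I = - \frac{12 \pi}{16807}.$$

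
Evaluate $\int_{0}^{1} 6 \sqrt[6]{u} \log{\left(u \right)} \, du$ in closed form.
$- \frac{216}{49}$

Consider the simpler parametrised integral
$$J(a) = \int_{0}^{1} 6 u^{a} \, du = \frac{6}{a + 1}.$$

Differentiating under the integral sign brings down a factor of $\ln u$:
$$\frac{dJ}{da} = \int_{0}^{1} 6 u^{a} \log{\left(u \right)} \, du = - \frac{6}{\left(a + 1\right)^{2}}.$$

The integral on the left is $I$, so $I = - \frac{6}{\left(a + 1\right)^{2}}$.

Setting $a = \frac{1}{6}$:
$$I = - \frac{216}{49}.$$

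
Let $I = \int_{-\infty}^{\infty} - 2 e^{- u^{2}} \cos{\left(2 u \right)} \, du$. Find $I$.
$- \frac{2 \sqrt{\pi}}{e}$

Let $b$ denote the cosine frequency and define $I(b) = \int_{-\infty}^{\infty} - 2 e^{- u^{2}} \cos{\left(b u \right)} \, du$.

Differentiating under the integral sign,
$$I'(b) = \int_{-\infty}^{\infty} 2 u e^{- u^{2}} \sin{\left(b u \right)} \, du.$$

Integrate $\int_{-\infty}^{\infty} u \sin(b u)\, e^{- u^{2}}\, du$ by parts with $w = \sin(b u)$ and $dv = u\, e^{- u^{2}}\, du$, giving $v = - \frac{e^{- u^{2}}}{2}$. The boundary term vanishes and
$$\int_{-\infty}^{\infty} u \sin(b u)\, e^{- u^{2}}\, du = \frac{b}{2} \int_{-\infty}^{\infty} \cos(b u)\, e^{- u^{2}}\, du,$$
so $I'(b) = - \frac{b}{2}\, I(b)$.

This is a separable first-order ODE; solving with the initial condition $I(0) = \int_{-\infty}^{\infty} - 2 e^{- u^{2}}\,du = - 2 \sqrt{\pi}$ gives
$$I(b) = - 2 \sqrt{\pi} e^{- \frac{b^{2}}{4}}.$$

Setting $b = 2$:
$$I = - \frac{2 \sqrt{\pi}}{e}.$$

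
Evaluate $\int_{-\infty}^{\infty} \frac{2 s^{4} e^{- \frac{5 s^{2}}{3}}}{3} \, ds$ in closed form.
$\frac{9 \sqrt{15} \sqrt{\pi}}{250}$

Start from the elementary integral
$$J(a) = \int_{-\infty}^{\infty} \frac{2 e^{- a s^{2}}}{3} \, ds = \frac{2 \sqrt{\pi}}{3 \sqrt{a}}.$$

Differentiating under the integral sign brings down a factor of $(-s^2)$:
$$\frac{dJ}{da} = \int_{-\infty}^{\infty} - \frac{2 s^{2} e^{- a s^{2}}}{3} \, ds = - \frac{\sqrt{\pi}}{3 a^{\frac{3}{2}}}.$$

Repeating twice in total — each differentiation brings down another $(-s^2)$ — gives
$$\frac{d^{2}J}{da^{2}} = \int_{-\infty}^{\infty} \frac{2 s^{4} e^{- a s^{2}}}{3} \, ds = \frac{\sqrt{\pi}}{2 a^{\frac{5}{2}}},$$
and the integrand here is exactly the target integrand, so $I = \frac{\sqrt{\pi}}{2 a^{\frac{5}{2}}}$.

Setting $a = \frac{5}{3}$:
$$I = \frac{9 \sqrt{15} \sqrt{\pi}}{250}.$$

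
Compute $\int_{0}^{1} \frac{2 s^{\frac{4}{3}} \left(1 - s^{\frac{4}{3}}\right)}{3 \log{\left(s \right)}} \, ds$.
$- \frac{2 \log{\left(11 \right)}}{3} + \frac{2 \log{\left(7 \right)}}{3}$

Introduce a parameter $a$ in the exponent: let $I(a) = \int_{0}^{1} \frac{2 \left(- s^{\frac{8}{3}} + s^{a}\right)}{3 \log{\left(s \right)}} \, ds$.

Since $\dfrac{\partial}{\partial a}\,s^{a} = s^{a} \ln s$, the $\ln s$ in the denominator cancels and
$$\frac{dI}{da} = \int_{0}^{1} \frac{2}{3} s^{a} \, ds = \frac{2}{3} \left[\frac{s^{a+1}}{a+1}\right]_0^1 = \frac{2}{3 \left(a + 1\right)}.$$

Integrating with respect to $a$ gives $I(a) = \log{\left(\frac{\sqrt[3]{11} \cdot 3^{\frac{2}{3}} \left(a + 1\right)^{\frac{2}{3}}}{11} \right)} + C$.

At $a = \frac{8}{3}$ the integrand is identically $0$, so $I(\frac{8}{3}) = 0$. The closed form gives $0$, hence $C = 0$.

Setting $a = \frac{4}{3}$:
$$I = - \frac{2 \log{\left(11 \right)}}{3} + \frac{2 \log{\left(7 \right)}}{3}.$$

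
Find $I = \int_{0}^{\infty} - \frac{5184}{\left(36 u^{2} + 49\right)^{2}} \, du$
$- \frac{216 \pi}{343}$

Begin with the known result
$$J(a) = \int_{0}^{\infty} - \frac{4}{a^{2} + u^{2}} \, du = - \frac{2 \pi}{a}.$$

Differentiating under the integral sign with respect to $a$,
$$\frac{dJ}{da} = \int_{0}^{\infty} \frac{8 a}{\left(a^{2} + u^{2}\right)^{2}} \, du = \frac{2 \pi}{a^{2}},$$
so $\int_{0}^{\infty} - \frac{4}{\left(a^{2} + u^{2}\right)^{2}} \, du = - \frac{\pi}{a^{3}}$.

Setting $a = \frac{7}{6}$:
$$I = - \frac{216 \pi}{343}.$$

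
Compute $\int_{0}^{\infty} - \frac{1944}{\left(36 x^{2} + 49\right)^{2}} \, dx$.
$- \frac{81 \pi}{343}$

Start from the standard arctangent integral
$$J(a) = \int_{0}^{\infty} - \frac{3}{2 \left(a^{2} + x^{2}\right)} \, dx = - \frac{3 \pi}{4 a}.$$

Differentiating under the integral sign with respect to $a$,
$$\frac{dJ}{da} = \int_{0}^{\infty} \frac{3 a}{\left(a^{2} + x^{2}\right)^{2}} \, dx = \frac{3 \pi}{4 a^{2}},$$
so $\int_{0}^{\infty} - \frac{3}{2 \left(a^{2} + x^{2}\right)^{2}} \, dx = - \frac{3 \pi}{8 a^{3}}$.

Setting $a = \frac{7}{6}$:
$$I = - \frac{81 \pi}{343}.$$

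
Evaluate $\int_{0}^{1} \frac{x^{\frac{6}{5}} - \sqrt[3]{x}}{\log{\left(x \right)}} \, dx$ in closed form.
$- \log{\left(20 \right)} + \log{\left(33 \right)}$

Introduce a parameter $a$ in the exponent: let $I(a) = \int_{0}^{1} \frac{x^{\frac{6}{5}} - x^{a}}{\log{\left(x \right)}} \, dx$.

Since $\dfrac{\partial}{\partial a}\,x^{a} = x^{a} \ln x$, the $\ln x$ in the denominator cancels and
$$\frac{dI}{da} = \int_{0}^{1} -1 x^{a} \, dx = -1 \left[\frac{x^{a+1}}{a+1}\right]_0^1 = - \frac{1}{a + 1}.$$

Integrating with respect to $a$ gives $I(a) = - \log{\left(\frac{5 a}{11} + \frac{5}{11} \right)} + C$.

At $a = \frac{6}{5}$ the integrand is identically $0$, so $I(\frac{6}{5}) = 0$. The closed form gives $0$, hence $C = 0$.

Setting $a = \frac{1}{3}$:
$$I = - \log{\left(20 \right)} + \log{\left(33 \right)}.$$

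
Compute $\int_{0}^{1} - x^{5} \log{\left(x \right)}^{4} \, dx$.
$- \frac{1}{324}$

Consider the simpler parametrised integral
$$J(a) = \int_{0}^{1} - x^{a} \, dx = - \frac{1}{a + 1}.$$

Differentiating under the integral sign brings down a factor of $\ln x$:
$$\frac{dJ}{da} = \int_{0}^{1} - x^{a} \log{\left(x \right)} \, dx = \frac{1}{\left(a + 1\right)^{2}}.$$

Repeating $4$ times in total — each differentiation brings down another $\ln x$ — gives
$$\frac{d^{4}J}{da^{4}} = \int_{0}^{1} - x^{a} \log{\left(x \right)}^{4} \, dx = - \frac{24}{\left(a + 1\right)^{5}},$$
and the integrand here is exactly the target integrand, so $I = - \frac{24}{\left(a + 1\right)^{5}}$.

Setting $a = 5$:
$$I = - \frac{1}{324}.$$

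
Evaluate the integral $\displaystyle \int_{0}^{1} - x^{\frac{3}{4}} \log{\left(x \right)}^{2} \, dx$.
$- \frac{128}{343}$

Consider the simpler parametrised integral
$$J(a) = \int_{0}^{1} - x^{a} \, dx = - \frac{1}{a + 1}.$$

Differentiating under the integral sign brings down a factor of $\ln x$:
$$\frac{dJ}{da} = \int_{0}^{1} - x^{a} \log{\left(x \right)} \, dx = \frac{1}{\left(a + 1\right)^{2}}.$$

Repeating twice in total — each differentiation brings down another $\ln x$ — gives
$$\frac{d^{2}J}{da^{2}} = \int_{0}^{1} - x^{a} \log{\left(x \right)}^{2} \, dx = - \frac{2}{\left(a + 1\right)^{3}},$$
and the integrand here is exactly the target integrand, so $I = - \frac{2}{\left(a + 1\right)^{3}}$.

Setting $a = \frac{3}{4}$:
$$I = - \frac{128}{343}.$$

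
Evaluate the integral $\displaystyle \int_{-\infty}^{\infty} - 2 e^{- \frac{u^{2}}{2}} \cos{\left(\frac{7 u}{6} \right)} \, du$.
$- \frac{2 \sqrt{2} \sqrt{\pi}}{e^{\frac{49}{72}}}$

Let $b$ denote the cosine frequency and define $I(b) = \int_{-\infty}^{\infty} - 2 e^{- \frac{u^{2}}{2}} \cos{\left(b u \right)} \, du$.

Differentiating under the integral sign,
$$I'(b) = \int_{-\infty}^{\infty} 2 u e^{- \frac{u^{2}}{2}} \sin{\left(b u \right)} \, du.$$

Integrate $\int_{-\infty}^{\infty} u \sin(b u)\, e^{- \frac{u^{2}}{2}}\, du$ by parts with $w = \sin(b u)$ and $dv = u\, e^{- \frac{u^{2}}{2}}\, du$, giving $v = - e^{- \frac{u^{2}}{2}}$. The boundary term vanishes and
$$\int_{-\infty}^{\infty} u \sin(b u)\, e^{- \frac{u^{2}}{2}}\, du = b \int_{-\infty}^{\infty} \cos(b u)\, e^{- \frac{u^{2}}{2}}\, du,$$
so $I'(b) = - b\, I(b)$.

This is a separable first-order ODE; solving with the initial condition $I(0) = \int_{-\infty}^{\infty} - 2 e^{- \frac{u^{2}}{2}}\,du = - 2 \sqrt{2} \sqrt{\pi}$ gives
$$I(b) = - 2 \sqrt{2} \sqrt{\pi} e^{- \frac{b^{2}}{2}}.$$

Setting $b = \frac{7}{6}$:
$$I = - \frac{2 \sqrt{2} \sqrt{\pi}}{e^{\frac{49}{72}}}.$$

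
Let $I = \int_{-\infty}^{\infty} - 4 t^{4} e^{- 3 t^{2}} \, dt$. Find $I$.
$- \frac{\sqrt{3} \sqrt{\pi}}{9}$

Begin with the known integral
$$J(a) = \int_{-\infty}^{\infty} - 4 e^{- a t^{2}} \, dt = - \frac{4 \sqrt{\pi}}{\sqrt{a}}.$$

Differentiating under the integral sign brings down a factor of $(-t^2)$:
$$\frac{dJ}{da} = \int_{-\infty}^{\infty} 4 t^{2} e^{- a t^{2}} \, dt = \frac{2 \sqrt{\pi}}{a^{\frac{3}{2}}}.$$

Repeating twice in total — each differentiation brings down another $(-t^2)$ — gives
$$\frac{d^{2}J}{da^{2}} = \int_{-\infty}^{\infty} - 4 t^{4} e^{- a t^{2}} \, dt = - \frac{3 \sqrt{\pi}}{a^{\frac{5}{2}}},$$
and the integrand here is exactly the target integrand, so $I = - \frac{3 \sqrt{\pi}}{a^{\frac{5}{2}}}$.

Setting $a = 3$:
$$I = - \frac{\sqrt{3} \sqrt{\pi}}{9}.$$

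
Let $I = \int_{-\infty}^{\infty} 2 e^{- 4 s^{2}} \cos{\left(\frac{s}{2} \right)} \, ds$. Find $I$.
$\frac{\sqrt{\pi}}{e^{\frac{1}{64}}}$

Let $b$ denote the cosine frequency and define $I(b) = \int_{-\infty}^{\infty} 2 e^{- 4 s^{2}} \cos{\left(b s \right)} \, ds$.

Differentiating under the integral sign,
$$I'(b) = \int_{-\infty}^{\infty} - 2 s e^{- 4 s^{2}} \sin{\left(b s \right)} \, ds.$$

Integrate $\int_{-\infty}^{\infty} s \sin(b s)\, e^{- 4 s^{2}}\, ds$ by parts with $u = \sin(b s)$ and $dv = s\, e^{- 4 s^{2}}\, ds$, giving $v = - \frac{e^{- 4 s^{2}}}{8}$. The boundary term vanishes and
$$\int_{-\infty}^{\infty} s \sin(b s)\, e^{- 4 s^{2}}\, ds = \frac{b}{8} \int_{-\infty}^{\infty} \cos(b s)\, e^{- 4 s^{2}}\, ds,$$
so $I'(b) = - \frac{b}{8}\, I(b)$.

This is a separable first-order ODE; solving with the initial condition $I(0) = \int_{-\infty}^{\infty} 2 e^{- 4 s^{2}}\,ds = \sqrt{\pi}$ gives
$$I(b) = \sqrt{\pi} e^{- \frac{b^{2}}{16}}.$$

Setting $b = \frac{1}{2}$:
$$I = \frac{\sqrt{\pi}}{e^{\frac{1}{64}}}.$$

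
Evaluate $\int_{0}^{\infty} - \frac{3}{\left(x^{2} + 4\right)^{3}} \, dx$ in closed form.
$- \frac{9 \pi}{512}$

Recall the elementary integral
$$J(a) = \int_{0}^{\infty} - \frac{3}{a^{2} + x^{2}} \, dx = - \frac{3 \pi}{2 a}.$$

Differentiating under the integral sign with respect to $a$,
$$\frac{dJ}{da} = \int_{0}^{\infty} \frac{6 a}{\left(a^{2} + x^{2}\right)^{2}} \, dx = \frac{3 \pi}{2 a^{2}},$$
so $\int_{0}^{\infty} - \frac{3}{\left(a^{2} + x^{2}\right)^{2}} \, dx = - \frac{3 \pi}{4 a^{3}}$.

Repeating — each differentiation of $1/(x^2+a^2)^j$ produces $-2ja/(x^2+a^2)^{j+1}$ — and dividing through by $-2ja$ at each step yields, after $2$ differentiations in total,
$$\int_{0}^{\infty} - \frac{3}{\left(a^{2} + x^{2}\right)^{3}} \, dx = - \frac{9 \pi}{16 a^{5}}.$$

Setting $a = 2$:
$$I = - \frac{9 \pi}{512}.$$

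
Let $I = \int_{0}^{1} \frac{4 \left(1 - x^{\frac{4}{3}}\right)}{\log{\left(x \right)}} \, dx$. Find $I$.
$- \log{\left(\frac{2401}{81} \right)}$

Introduce a parameter $a$ in the exponent: let $I(a) = \int_{0}^{1} \frac{4 \left(1 - x^{a}\right)}{\log{\left(x \right)}} \, dx$.

Since $\dfrac{\partial}{\partial a}\,x^{a} = x^{a} \ln x$, the $\ln x$ in the denominator cancels and
$$\frac{dI}{da} = \int_{0}^{1} -4 x^{a} \, dx = -4 \left[\frac{x^{a+1}}{a+1}\right]_0^1 = - \frac{4}{a + 1}.$$

Integrating with respect to $a$ gives $I(a) = - 4 \log{\left(a + 1 \right)} + C$.

At $a = 0$ the integrand is identically $0$, so $I(0) = 0$. The closed form gives $0$, hence $C = 0$.

Setting $a = \frac{4}{3}$:
$$I = - \log{\left(\frac{2401}{81} \right)}.$$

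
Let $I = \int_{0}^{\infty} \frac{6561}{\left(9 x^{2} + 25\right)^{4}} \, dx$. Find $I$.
$\frac{2187 \pi}{500000}$

Start from the standard arctangent integral
$$J(a) = \int_{0}^{\infty} \frac{1}{a^{2} + x^{2}} \, dx = \frac{\pi}{2 a}.$$

Differentiating under the integral sign with respect to $a$,
$$\frac{dJ}{da} = \int_{0}^{\infty} - \frac{2 a}{\left(a^{2} + x^{2}\right)^{2}} \, dx = - \frac{\pi}{2 a^{2}},$$
so $\int_{0}^{\infty} \frac{1}{\left(a^{2} + x^{2}\right)^{2}} \, dx = \frac{\pi}{4 a^{3}}$.

Repeating — each differentiation of $1/(x^2+a^2)^j$ produces $-2ja/(x^2+a^2)^{j+1}$ — and dividing through by $-2ja$ at each step yields, after $3$ differentiations in total,
$$\int_{0}^{\infty} \frac{1}{\left(a^{2} + x^{2}\right)^{4}} \, dx = \frac{5 \pi}{32 a^{7}}.$$

Setting $a = \frac{5}{3}$:
$$I = \frac{2187 \pi}{500000}.$$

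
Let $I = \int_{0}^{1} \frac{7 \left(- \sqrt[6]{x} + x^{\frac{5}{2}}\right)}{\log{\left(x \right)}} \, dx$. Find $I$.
$\log{\left(2187 \right)}$

Introduce a parameter $a$ in the exponent: let $I(a) = \int_{0}^{1} \frac{7 \left(- \sqrt[6]{x} + x^{a}\right)}{\log{\left(x \right)}} \, dx$.

Since $\dfrac{\partial}{\partial a}\,x^{a} = x^{a} \ln x$, the $\ln x$ in the denominator cancels and
$$\frac{dI}{da} = \int_{0}^{1} 7 x^{a} \, dx = 7 \left[\frac{x^{a+1}}{a+1}\right]_0^1 = \frac{7}{a + 1}.$$

Integrating with respect to $a$ gives $I(a) = \log{\left(\frac{279936 \left(a + 1\right)^{7}}{823543} \right)} + C$.

At $a = \frac{1}{6}$ the integrand is identically $0$, so $I(\frac{1}{6}) = 0$. The closed form gives $0$, hence $C = 0$.

Setting $a = \frac{5}{2}$:
$$I = \log{\left(2187 \right)}.$$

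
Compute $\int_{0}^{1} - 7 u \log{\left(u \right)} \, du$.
$\frac{7}{4}$

Begin with the known integral
$$J(a) = \int_{0}^{1} - 7 u^{a} \, du = - \frac{7}{a + 1}.$$

Differentiating under the integral sign brings down a factor of $\ln u$:
$$\frac{dJ}{da} = \int_{0}^{1} - 7 u^{a} \log{\left(u \right)} \, du = \frac{7}{\left(a + 1\right)^{2}}.$$

The integral on the left is $I$, so $I = \frac{7}{\left(a + 1\right)^{2}}$.

Setting $a = 1$:
$$I = \frac{7}{4}.$$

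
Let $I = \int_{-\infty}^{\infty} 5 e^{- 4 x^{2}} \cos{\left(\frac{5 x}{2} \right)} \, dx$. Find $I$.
$\frac{5 \sqrt{\pi}}{2 e^{\frac{25}{64}}}$

Define $I(b) = \int_{-\infty}^{\infty} 5 e^{- 4 x^{2}} \cos{\left(b x \right)} \, dx$.

Differentiating under the integral sign,
$$I'(b) = \int_{-\infty}^{\infty} - 5 x e^{- 4 x^{2}} \sin{\left(b x \right)} \, dx.$$

Integrate $\int_{-\infty}^{\infty} x \sin(b x)\, e^{- 4 x^{2}}\, dx$ by parts with $u = \sin(b x)$ and $dv = x\, e^{- 4 x^{2}}\, dx$, giving $v = - \frac{e^{- 4 x^{2}}}{8}$. The boundary term vanishes and
$$\int_{-\infty}^{\infty} x \sin(b x)\, e^{- 4 x^{2}}\, dx = \frac{b}{8} \int_{-\infty}^{\infty} \cos(b x)\, e^{- 4 x^{2}}\, dx,$$
so $I'(b) = - \frac{b}{8}\, I(b)$.

This is a separable first-order ODE; solving with the initial condition $I(0) = \int_{-\infty}^{\infty} 5 e^{- 4 x^{2}}\,dx = \frac{5 \sqrt{\pi}}{2}$ gives
$$I(b) = \frac{5 \sqrt{\pi} e^{- \frac{b^{2}}{16}}}{2}.$$

Setting $b = \frac{5}{2}$:
$$I = \frac{5 \sqrt{\pi}}{2 e^{\frac{25}{64}}}.$$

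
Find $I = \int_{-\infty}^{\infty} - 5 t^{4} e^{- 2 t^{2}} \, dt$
$- \frac{15 \sqrt{2} \sqrt{\pi}}{32}$

Consider the simpler parametrised integral
$$J(a) = \int_{-\infty}^{\infty} - 5 e^{- a t^{2}} \, dt = - \frac{5 \sqrt{\pi}}{\sqrt{a}}.$$

Differentiating under the integral sign brings down a factor of $(-t^2)$:
$$\frac{dJ}{da} = \int_{-\infty}^{\infty} 5 t^{2} e^{- a t^{2}} \, dt = \frac{5 \sqrt{\pi}}{2 a^{\frac{3}{2}}}.$$

Repeating twice in total — each differentiation brings down another $(-t^2)$ — gives
$$\frac{d^{2}J}{da^{2}} = \int_{-\infty}^{\infty} - 5 t^{4} e^{- a t^{2}} \, dt = - \frac{15 \sqrt{\pi}}{4 a^{\frac{5}{2}}},$$
and the integrand here is exactly the target integrand, so $I = - \frac{15 \sqrt{\pi}}{4 a^{\frac{5}{2}}}$.

Setting $a = 2$:
$$I = - \frac{15 \sqrt{2} \sqrt{\pi}}{32}.$$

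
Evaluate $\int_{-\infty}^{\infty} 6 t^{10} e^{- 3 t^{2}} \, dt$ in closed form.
$\frac{35 \sqrt{3} \sqrt{\pi}}{144}$

Start from the elementary integral
$$J(a) = \int_{-\infty}^{\infty} 6 e^{- a t^{2}} \, dt = \frac{6 \sqrt{\pi}}{\sqrt{a}}.$$

Differentiating under the integral sign brings down a factor of $(-t^2)$:
$$\frac{dJ}{da} = \int_{-\infty}^{\infty} - 6 t^{2} e^{- a t^{2}} \, dt = - \frac{3 \sqrt{\pi}}{a^{\frac{3}{2}}}.$$

Repeating $5$ times in total — each differentiation brings down another $(-t^2)$ — gives
$$\frac{d^{5}J}{da^{5}} = \int_{-\infty}^{\infty} - 6 t^{10} e^{- a t^{2}} \, dt = - \frac{2835 \sqrt{\pi}}{16 a^{\frac{11}{2}}},$$
and the integrand here is $(-1)^{5}$ times the target integrand, so $I = (-1)^{5}\,\frac{d^{5}J}{da^{5}} = \frac{2835 \sqrt{\pi}}{16 a^{\frac{11}{2}}}$.

Setting $a = 3$:
$$I = \frac{35 \sqrt{3} \sqrt{\pi}}{144}.$$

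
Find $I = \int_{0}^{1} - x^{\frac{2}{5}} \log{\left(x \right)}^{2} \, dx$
$- \frac{250}{343}$

Start from the elementary integral
$$J(a) = \int_{0}^{1} - x^{a} \, dx = - \frac{1}{a + 1}.$$

Differentiating under the integral sign brings down a factor of $\ln x$:
$$\frac{dJ}{da} = \int_{0}^{1} - x^{a} \log{\left(x \right)} \, dx = \frac{1}{\left(a + 1\right)^{2}}.$$

Repeating twice in total — each differentiation brings down another $\ln x$ — gives
$$\frac{d^{2}J}{da^{2}} = \int_{0}^{1} - x^{a} \log{\left(x \right)}^{2} \, dx = - \frac{2}{\left(a + 1\right)^{3}},$$
and the integrand here is exactly the target integrand, so $I = - \frac{2}{\left(a + 1\right)^{3}}$.

Setting $a = \frac{2}{5}$:
$$I = - \frac{250}{343}.$$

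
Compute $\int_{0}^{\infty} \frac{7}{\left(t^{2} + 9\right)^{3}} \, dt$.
$\frac{7 \pi}{1296}$

Recall the elementary integral
$$J(a) = \int_{0}^{\infty} \frac{7}{a^{2} + t^{2}} \, dt = \frac{7 \pi}{2 a}.$$

Differentiating under the integral sign with respect to $a$,
$$\frac{dJ}{da} = \int_{0}^{\infty} - \frac{14 a}{\left(a^{2} + t^{2}\right)^{2}} \, dt = - \frac{7 \pi}{2 a^{2}},$$
so $\int_{0}^{\infty} \frac{7}{\left(a^{2} + t^{2}\right)^{2}} \, dt = \frac{7 \pi}{4 a^{3}}$.

Repeating — each differentiation of $1/(t^2+a^2)^j$ produces $-2ja/(t^2+a^2)^{j+1}$ — and dividing through by $-2ja$ at each step yields, after $2$ differentiations in total,
$$\int_{0}^{\infty} \frac{7}{\left(a^{2} + t^{2}\right)^{3}} \, dt = \frac{21 \pi}{16 a^{5}}.$$

Setting $a = 3$:
$$I = \frac{7 \pi}{1296}.$$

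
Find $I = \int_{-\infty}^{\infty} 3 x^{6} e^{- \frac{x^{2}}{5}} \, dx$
$\frac{5625 \sqrt{5} \sqrt{\pi}}{8}$

Begin with the known integral
$$J(a) = \int_{-\infty}^{\infty} 3 e^{- a x^{2}} \, dx = \frac{3 \sqrt{\pi}}{\sqrt{a}}.$$

Differentiating under the integral sign brings down a factor of $(-x^2)$:
$$\frac{dJ}{da} = \int_{-\infty}^{\infty} - 3 x^{2} e^{- a x^{2}} \, dx = - \frac{3 \sqrt{\pi}}{2 a^{\frac{3}{2}}}.$$

Repeating $3$ times in total — each differentiation brings down another $(-x^2)$ — gives
$$\frac{d^{3}J}{da^{3}} = \int_{-\infty}^{\infty} - 3 x^{6} e^{- a x^{2}} \, dx = - \frac{45 \sqrt{\pi}}{8 a^{\frac{7}{2}}},$$
and the integrand here is $(-1)^{3}$ times the target integrand, so $I = (-1)^{3}\,\frac{d^{3}J}{da^{3}} = \frac{45 \sqrt{\pi}}{8 a^{\frac{7}{2}}}$.

Setting $a = \frac{1}{5}$:
$$I = \frac{5625 \sqrt{5} \sqrt{\pi}}{8}.$$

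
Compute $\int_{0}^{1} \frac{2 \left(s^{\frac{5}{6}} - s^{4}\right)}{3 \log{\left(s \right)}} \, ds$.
$\log{\left(\frac{11^{\frac{2}{3}} \sqrt[3]{30}}{30} \right)}$

Consider the one-parameter family: let $I(a) = \int_{0}^{1} \frac{2 \left(s^{\frac{5}{6}} - s^{a}\right)}{3 \log{\left(s \right)}} \, ds$.

Since $\dfrac{\partial}{\partial a}\,s^{a} = s^{a} \ln s$, the $\ln s$ in the denominator cancels and
$$\frac{dI}{da} = \int_{0}^{1} - \frac{2}{3} s^{a} \, ds = - \frac{2}{3} \left[\frac{s^{a+1}}{a+1}\right]_0^1 = - \frac{2}{3 a + 3}.$$

Integrating with respect to $a$ gives $I(a) = - \frac{2 \log{\left(a + 1 \right)}}{3} - \frac{2 \log{\left(6 \right)}}{3} + \frac{2 \log{\left(11 \right)}}{3} + C$.

At $a = \frac{5}{6}$ the integrand is identically $0$, so $I(\frac{5}{6}) = 0$. The closed form gives $0$, hence $C = 0$.

Setting $a = 4$:
$$I = \log{\left(\frac{11^{\frac{2}{3}} \sqrt[3]{30}}{30} \right)}.$$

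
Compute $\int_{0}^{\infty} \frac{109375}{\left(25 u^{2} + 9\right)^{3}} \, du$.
$\frac{21875 \pi}{1296}$

Start from the standard arctangent integral
$$J(a) = \int_{0}^{\infty} \frac{7}{a^{2} + u^{2}} \, du = \frac{7 \pi}{2 a}.$$

Differentiating under the integral sign with respect to $a$,
$$\frac{dJ}{da} = \int_{0}^{\infty} - \frac{14 a}{\left(a^{2} + u^{2}\right)^{2}} \, du = - \frac{7 \pi}{2 a^{2}},$$
so $\int_{0}^{\infty} \frac{7}{\left(a^{2} + u^{2}\right)^{2}} \, du = \frac{7 \pi}{4 a^{3}}$.

Repeating — each differentiation of $1/(u^2+a^2)^j$ produces $-2ja/(u^2+a^2)^{j+1}$ — and dividing through by $-2ja$ at each step yields, after $2$ differentiations in total,
$$\int_{0}^{\infty} \frac{7}{\left(a^{2} + u^{2}\right)^{3}} \, du = \frac{21 \pi}{16 a^{5}}.$$

Setting $a = \frac{3}{5}$:
$$I = \frac{21875 \pi}{1296}.$$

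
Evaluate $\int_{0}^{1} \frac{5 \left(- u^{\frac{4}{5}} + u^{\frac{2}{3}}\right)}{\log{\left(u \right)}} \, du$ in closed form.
$\log{\left(\frac{9765625}{14348907} \right)}$

Consider the one-parameter family: let $I(a) = \int_{0}^{1} \frac{5 \left(- u^{\frac{4}{5}} + u^{a}\right)}{\log{\left(u \right)}} \, du$.

Since $\dfrac{\partial}{\partial a}\,u^{a} = u^{a} \ln u$, the $\ln u$ in the denominator cancels and
$$\frac{dI}{da} = \int_{0}^{1} 5 u^{a} \, du = 5 \left[\frac{u^{a+1}}{a+1}\right]_0^1 = \frac{5}{a + 1}.$$

Integrating with respect to $a$ gives $I(a) = \log{\left(\frac{3125 \left(a + 1\right)^{5}}{59049} \right)} + C$.

At $a = \frac{4}{5}$ the integrand is identically $0$, so $I(\frac{4}{5}) = 0$. The closed form gives $0$, hence $C = 0$.

Setting $a = \frac{2}{3}$:
$$I = \log{\left(\frac{9765625}{14348907} \right)}.$$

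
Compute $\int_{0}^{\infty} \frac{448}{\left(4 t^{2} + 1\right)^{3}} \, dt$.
$42 \pi$

Begin with the known result
$$J(a) = \int_{0}^{\infty} \frac{7}{a^{2} + t^{2}} \, dt = \frac{7 \pi}{2 a}.$$

Differentiating under the integral sign with respect to $a$,
$$\frac{dJ}{da} = \int_{0}^{\infty} - \frac{14 a}{\left(a^{2} + t^{2}\right)^{2}} \, dt = - \frac{7 \pi}{2 a^{2}},$$
so $\int_{0}^{\infty} \frac{7}{\left(a^{2} + t^{2}\right)^{2}} \, dt = \frac{7 \pi}{4 a^{3}}$.

Repeating — each differentiation of $1/(t^2+a^2)^j$ produces $-2ja/(t^2+a^2)^{j+1}$ — and dividing through by $-2ja$ at each step yields, after $2$ differentiations in total,
$$\int_{0}^{\infty} \frac{7}{\left(a^{2} + t^{2}\right)^{3}} \, dt = \frac{21 \pi}{16 a^{5}}.$$

Setting $a = \frac{1}{2}$:
$$I = 42 \pi.$$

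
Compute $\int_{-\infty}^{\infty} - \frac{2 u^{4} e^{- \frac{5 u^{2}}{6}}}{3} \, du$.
$- \frac{18 \sqrt{30} \sqrt{\pi}}{125}$

Consider the simpler parametrised integral
$$J(a) = \int_{-\infty}^{\infty} - \frac{2 e^{- a u^{2}}}{3} \, du = - \frac{2 \sqrt{\pi}}{3 \sqrt{a}}.$$

Differentiating under the integral sign brings down a factor of $(-u^2)$:
$$\frac{dJ}{da} = \int_{-\infty}^{\infty} \frac{2 u^{2} e^{- a u^{2}}}{3} \, du = \frac{\sqrt{\pi}}{3 a^{\frac{3}{2}}}.$$

Repeating twice in total — each differentiation brings down another $(-u^2)$ — gives
$$\frac{d^{2}J}{da^{2}} = \int_{-\infty}^{\infty} - \frac{2 u^{4} e^{- a u^{2}}}{3} \, du = - \frac{\sqrt{\pi}}{2 a^{\frac{5}{2}}},$$
and the integrand here is exactly the target integrand, so $I = - \frac{\sqrt{\pi}}{2 a^{\frac{5}{2}}}$.

Setting $a = \frac{5}{6}$:
$$I = - \frac{18 \sqrt{30} \sqrt{\pi}}{125}.$$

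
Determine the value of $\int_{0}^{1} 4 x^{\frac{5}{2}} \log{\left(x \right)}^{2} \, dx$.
$\frac{64}{343}$

Begin with the known integral
$$J(a) = \int_{0}^{1} 4 x^{a} \, dx = \frac{4}{a + 1}.$$

Differentiating under the integral sign brings down a factor of $\ln x$:
$$\frac{dJ}{da} = \int_{0}^{1} 4 x^{a} \log{\left(x \right)} \, dx = - \frac{4}{\left(a + 1\right)^{2}}.$$

Repeating twice in total — each differentiation brings down another $\ln x$ — gives
$$\frac{d^{2}J}{da^{2}} = \int_{0}^{1} 4 x^{a} \log{\left(x \right)}^{2} \, dx = \frac{8}{\left(a + 1\right)^{3}},$$
and the integrand here is exactly the target integrand, so $I = \frac{8}{\left(a + 1\right)^{3}}$.

Setting $a = \frac{5}{2}$:
$$I = \frac{64}{343}.$$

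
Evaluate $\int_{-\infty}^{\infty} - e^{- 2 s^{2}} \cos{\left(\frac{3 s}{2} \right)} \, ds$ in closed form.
$- \frac{\sqrt{2} \sqrt{\pi}}{2 e^{\frac{9}{32}}}$

Let $b$ denote the cosine frequency and define $I(b) = \int_{-\infty}^{\infty} - e^{- 2 s^{2}} \cos{\left(b s \right)} \, ds$.

Differentiating under the integral sign,
$$I'(b) = \int_{-\infty}^{\infty} s e^{- 2 s^{2}} \sin{\left(b s \right)} \, ds.$$

Integrate $\int_{-\infty}^{\infty} s \sin(b s)\, e^{- 2 s^{2}}\, ds$ by parts with $u = \sin(b s)$ and $dv = s\, e^{- 2 s^{2}}\, ds$, giving $v = - \frac{e^{- 2 s^{2}}}{4}$. The boundary term vanishes and
$$\int_{-\infty}^{\infty} s \sin(b s)\, e^{- 2 s^{2}}\, ds = \frac{b}{4} \int_{-\infty}^{\infty} \cos(b s)\, e^{- 2 s^{2}}\, ds,$$
so $I'(b) = - \frac{b}{4}\, I(b)$.

This is a separable first-order ODE; solving with the initial condition $I(0) = \int_{-\infty}^{\infty} - e^{- 2 s^{2}}\,ds = - \frac{\sqrt{2} \sqrt{\pi}}{2}$ gives
$$I(b) = - \frac{\sqrt{2} \sqrt{\pi} e^{- \frac{b^{2}}{8}}}{2}.$$

Setting $b = \frac{3}{2}$:
$$I = - \frac{\sqrt{2} \sqrt{\pi}}{2 e^{\frac{9}{32}}}.$$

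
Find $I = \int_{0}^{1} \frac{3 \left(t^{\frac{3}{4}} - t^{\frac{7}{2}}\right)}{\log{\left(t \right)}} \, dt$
$- \log{\left(\frac{5832}{343} \right)}$

Replace the exponent $\frac{7}{2}$ by a parameter $a$: let $I(a) = \int_{0}^{1} \frac{3 \left(t^{\frac{3}{4}} - t^{a}\right)}{\log{\left(t \right)}} \, dt$.

Since $\dfrac{\partial}{\partial a}\,t^{a} = t^{a} \ln t$, the $\ln t$ in the denominator cancels and
$$\frac{dI}{da} = \int_{0}^{1} -3 t^{a} \, dt = -3 \left[\frac{t^{a+1}}{a+1}\right]_0^1 = - \frac{3}{a + 1}.$$

Integrating with respect to $a$ gives $I(a) = - \log{\left(\frac{64 \left(a + 1\right)^{3}}{343} \right)} + C$.

At $a = \frac{3}{4}$ the integrand is identically $0$, so $I(\frac{3}{4}) = 0$. The closed form gives $0$, hence $C = 0$.

Setting $a = \frac{7}{2}$:
$$I = - \log{\left(\frac{5832}{343} \right)}.$$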